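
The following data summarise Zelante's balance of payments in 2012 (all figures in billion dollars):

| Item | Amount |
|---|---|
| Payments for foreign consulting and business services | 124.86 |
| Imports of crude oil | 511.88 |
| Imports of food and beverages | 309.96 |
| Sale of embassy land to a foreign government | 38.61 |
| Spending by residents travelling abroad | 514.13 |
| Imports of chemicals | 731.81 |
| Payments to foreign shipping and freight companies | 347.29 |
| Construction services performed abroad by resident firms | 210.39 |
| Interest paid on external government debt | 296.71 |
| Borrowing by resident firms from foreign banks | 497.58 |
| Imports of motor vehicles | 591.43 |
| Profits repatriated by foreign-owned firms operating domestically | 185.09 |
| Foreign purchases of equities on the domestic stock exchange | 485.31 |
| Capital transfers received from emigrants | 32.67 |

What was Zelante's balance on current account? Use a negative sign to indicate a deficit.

Goods: -731.81 - 511.88 - 591.43 - 309.96 = -2145.08
Services: 210.39 - 347.29 - 514.13 - 124.86 = -775.89
Primary income: -185.09 - 296.71 = -481.80
Current account = (-2145.08) + (-775.89) + (-481.80) = -3402.77
(Excluded from the current account — capital account: sale of embassy land to a foreign government 38.61, capital transfers received from emigrants 32.67; financial account: borrowing by resident firms from foreign banks 497.58, foreign purchases of equities on the domestic stock exchange 485.31.)

-3402.77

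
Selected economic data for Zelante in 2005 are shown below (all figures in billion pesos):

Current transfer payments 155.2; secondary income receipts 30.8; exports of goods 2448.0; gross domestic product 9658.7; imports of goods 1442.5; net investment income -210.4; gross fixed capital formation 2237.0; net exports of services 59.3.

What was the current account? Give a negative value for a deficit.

Goods balance = 2448.0 - 1442.5 = 1005.5
Services balance = 59.3
Trade balance (goods + services) = 1005.5 + 59.3 = 1064.8
Net primary income = -210.4
Net secondary income = 30.8 - 155.2 = -124.4
Current account = 1064.8 + (-210.4) + (-124.4) = 730.0

730.0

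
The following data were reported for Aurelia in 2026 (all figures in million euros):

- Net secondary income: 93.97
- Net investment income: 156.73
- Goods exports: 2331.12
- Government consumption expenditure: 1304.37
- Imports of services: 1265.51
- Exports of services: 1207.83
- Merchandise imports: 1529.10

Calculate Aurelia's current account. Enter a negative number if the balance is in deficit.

Goods balance = 2331.12 - 1529.10 = 802.02
Services balance = 1207.83 - 1265.51 = -57.68
Trade balance (goods + services) = 802.02 + (-57.68) = 744.34
Net primary income = 156.73
Net secondary income = 93.97
Current account = 744.34 + 156.73 + 93.97 = 995.04

995.04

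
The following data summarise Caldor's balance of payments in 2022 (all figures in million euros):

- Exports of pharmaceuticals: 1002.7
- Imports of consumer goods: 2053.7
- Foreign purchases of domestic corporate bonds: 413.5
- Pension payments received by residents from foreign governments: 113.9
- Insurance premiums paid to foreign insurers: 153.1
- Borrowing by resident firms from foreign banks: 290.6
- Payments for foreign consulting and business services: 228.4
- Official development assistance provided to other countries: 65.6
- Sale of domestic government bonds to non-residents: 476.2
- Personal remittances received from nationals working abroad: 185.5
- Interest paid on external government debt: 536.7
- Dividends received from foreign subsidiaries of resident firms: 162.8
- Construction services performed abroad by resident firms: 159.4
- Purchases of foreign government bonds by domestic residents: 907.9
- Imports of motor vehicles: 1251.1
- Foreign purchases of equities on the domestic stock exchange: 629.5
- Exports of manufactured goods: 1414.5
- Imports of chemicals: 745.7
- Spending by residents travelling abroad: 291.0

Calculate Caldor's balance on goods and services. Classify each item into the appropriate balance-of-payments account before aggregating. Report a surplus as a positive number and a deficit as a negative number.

Goods: 1414.5 + 1002.7 - 1251.1 - 745.7 - 2053.7 = -1633.3
Services: -228.4 - 153.1 + 159.4 - 291.0 = -513.1
Trade balance = -1633.3 + (-513.1) = -2146.4
(Excluded from the trade balance — financial account: foreign purchases of domestic corporate bonds 413.5, borrowing by resident firms from foreign banks 290.6, sale of domestic government bonds to non-residents 476.2, purchases of foreign government bonds by domestic residents 907.9, foreign purchases of equities on the domestic stock exchange 629.5; secondary income: pension payments received by residents from foreign governments 113.9, official development assistance provided to other countries 65.6, personal remittances received from nationals working abroad 185.5; primary income: interest paid on external government debt 536.7, dividends received from foreign subsidiaries of resident firms 162.8.)

-2146.4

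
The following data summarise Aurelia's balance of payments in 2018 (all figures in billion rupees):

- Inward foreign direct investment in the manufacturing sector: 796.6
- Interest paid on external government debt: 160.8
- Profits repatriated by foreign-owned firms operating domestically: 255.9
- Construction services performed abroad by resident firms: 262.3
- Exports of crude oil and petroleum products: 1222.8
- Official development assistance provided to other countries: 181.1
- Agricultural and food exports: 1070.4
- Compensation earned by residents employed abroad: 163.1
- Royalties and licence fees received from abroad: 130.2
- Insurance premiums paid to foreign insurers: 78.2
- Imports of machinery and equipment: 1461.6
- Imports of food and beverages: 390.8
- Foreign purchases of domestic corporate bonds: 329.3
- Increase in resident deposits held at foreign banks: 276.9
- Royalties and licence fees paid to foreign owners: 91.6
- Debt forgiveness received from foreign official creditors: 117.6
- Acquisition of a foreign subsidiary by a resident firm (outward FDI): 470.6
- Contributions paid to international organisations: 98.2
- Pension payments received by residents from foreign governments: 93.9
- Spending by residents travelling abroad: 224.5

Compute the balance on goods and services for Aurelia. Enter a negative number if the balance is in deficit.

439.0

Goods: -1461.6 - 390.8 + 1070.4 + 1222.8 = 440.8
Services: -91.6 + 130.2 - 224.5 + 262.3 - 78.2 = -1.8
Trade balance = 440.8 + (-1.8) = 439.0
(Excluded from the trade balance — financial account: inward foreign direct investment in the manufacturing sector 796.6, foreign purchases of domestic corporate bonds 329.3, increase in resident deposits held at foreign banks 276.9, acquisition of a foreign subsidiary by a resident firm (outward FDI) 470.6; primary income: interest paid on external government debt 160.8, profits repatriated by foreign-owned firms operating domestically 255.9, compensation earned by residents employed abroad 163.1; secondary income: official development assistance provided to other countries 181.1, contributions paid to international organisations 98.2, pension payments received by residents from foreign governments 93.9; capital account: debt forgiveness received from foreign official creditors 117.6.)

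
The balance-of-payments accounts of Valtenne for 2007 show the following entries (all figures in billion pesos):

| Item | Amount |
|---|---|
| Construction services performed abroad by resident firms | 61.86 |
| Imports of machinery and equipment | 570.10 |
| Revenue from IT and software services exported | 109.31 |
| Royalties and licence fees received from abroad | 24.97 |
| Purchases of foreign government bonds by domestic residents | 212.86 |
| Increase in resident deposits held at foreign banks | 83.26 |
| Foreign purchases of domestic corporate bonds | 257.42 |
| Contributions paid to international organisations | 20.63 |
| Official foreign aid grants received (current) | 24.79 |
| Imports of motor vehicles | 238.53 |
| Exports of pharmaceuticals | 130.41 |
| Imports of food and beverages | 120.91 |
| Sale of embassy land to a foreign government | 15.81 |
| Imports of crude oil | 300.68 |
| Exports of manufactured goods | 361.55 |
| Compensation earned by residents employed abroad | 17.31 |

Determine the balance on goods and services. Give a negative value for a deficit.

-542.12

Goods: -238.53 + 130.41 - 120.91 + 361.55 - 300.68 - 570.10 = -738.26
Services: 24.97 + 61.86 + 109.31 = 196.14
Trade balance = -738.26 + 196.14 = -542.12
(Excluded from the trade balance — financial account: purchases of foreign government bonds by domestic residents 212.86, increase in resident deposits held at foreign banks 83.26, foreign purchases of domestic corporate bonds 257.42; secondary income: contributions paid to international organisations 20.63, official foreign aid grants received (current) 24.79; capital account: sale of embassy land to a foreign government 15.81; primary income: compensation earned by residents employed abroad 17.31.)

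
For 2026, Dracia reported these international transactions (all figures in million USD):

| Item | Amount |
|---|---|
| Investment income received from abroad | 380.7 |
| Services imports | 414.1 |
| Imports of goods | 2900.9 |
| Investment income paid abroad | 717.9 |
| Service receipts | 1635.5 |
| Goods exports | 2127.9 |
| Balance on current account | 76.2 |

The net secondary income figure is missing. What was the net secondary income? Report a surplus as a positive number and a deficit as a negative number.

Current account = goods balance + services balance + net primary income + net secondary income
Sum of the known components = 111.2
Net secondary income = CA - (known components) = 76.2 - 111.2 = -35.0

-35.0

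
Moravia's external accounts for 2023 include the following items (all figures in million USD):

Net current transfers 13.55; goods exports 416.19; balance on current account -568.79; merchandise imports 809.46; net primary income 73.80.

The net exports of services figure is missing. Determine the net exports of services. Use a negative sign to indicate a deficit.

-262.87

Current account = goods balance + services balance + net primary income + net secondary income
Sum of the known components = -305.92
Net exports of services = CA - (known components) = -568.79 - (-305.92) = -262.87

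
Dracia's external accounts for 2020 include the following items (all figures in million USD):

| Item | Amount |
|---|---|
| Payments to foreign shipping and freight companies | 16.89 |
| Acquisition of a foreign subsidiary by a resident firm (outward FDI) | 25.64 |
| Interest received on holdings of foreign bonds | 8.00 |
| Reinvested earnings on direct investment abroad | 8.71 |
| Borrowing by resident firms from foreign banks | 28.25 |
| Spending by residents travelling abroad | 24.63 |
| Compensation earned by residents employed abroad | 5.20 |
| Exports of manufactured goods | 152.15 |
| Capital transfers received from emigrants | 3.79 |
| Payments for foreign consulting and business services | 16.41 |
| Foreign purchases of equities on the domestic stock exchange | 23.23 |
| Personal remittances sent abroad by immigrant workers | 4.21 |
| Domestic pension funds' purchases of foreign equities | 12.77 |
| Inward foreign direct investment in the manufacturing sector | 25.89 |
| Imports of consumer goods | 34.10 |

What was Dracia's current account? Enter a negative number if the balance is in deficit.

Goods: -34.10 + 152.15 = 118.05
Services: -24.63 - 16.41 - 16.89 = -57.93
Primary income: 8.00 + 8.71 + 5.20 = 21.91
Secondary income: -4.21
Current account = 118.05 + (-57.93) + 21.91 + (-4.21) = 77.82
(Excluded from the current account — financial account: acquisition of a foreign subsidiary by a resident firm (outward FDI) 25.64, borrowing by resident firms from foreign banks 28.25, foreign purchases of equities on the domestic stock exchange 23.23, domestic pension funds' purchases of foreign equities 12.77, inward foreign direct investment in the manufacturing sector 25.89; capital account: capital transfers received from emigrants 3.79.)

77.82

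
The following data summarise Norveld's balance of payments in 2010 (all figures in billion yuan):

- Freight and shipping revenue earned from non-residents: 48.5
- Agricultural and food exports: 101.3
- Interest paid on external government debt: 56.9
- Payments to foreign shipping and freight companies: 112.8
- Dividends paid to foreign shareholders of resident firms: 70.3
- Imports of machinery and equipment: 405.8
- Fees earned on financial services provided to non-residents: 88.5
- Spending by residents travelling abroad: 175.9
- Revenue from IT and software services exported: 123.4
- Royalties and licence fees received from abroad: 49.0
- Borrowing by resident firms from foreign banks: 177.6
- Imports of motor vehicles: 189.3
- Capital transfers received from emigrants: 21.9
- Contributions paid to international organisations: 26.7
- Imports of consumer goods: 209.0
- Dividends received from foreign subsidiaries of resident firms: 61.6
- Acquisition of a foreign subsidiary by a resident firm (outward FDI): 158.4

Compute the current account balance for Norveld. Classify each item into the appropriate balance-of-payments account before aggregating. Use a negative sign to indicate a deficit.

-774.4

Goods: 101.3 - 209.0 - 405.8 - 189.3 = -702.8
Services: 88.5 - 112.8 + 123.4 + 49.0 - 175.9 + 48.5 = 20.7
Primary income: -56.9 - 70.3 + 61.6 = -65.6
Secondary income: -26.7
Current account = (-702.8) + 20.7 + (-65.6) + (-26.7) = -774.4
(Excluded from the current account — financial account: borrowing by resident firms from foreign banks 177.6, acquisition of a foreign subsidiary by a resident firm (outward FDI) 158.4; capital account: capital transfers received from emigrants 21.9.)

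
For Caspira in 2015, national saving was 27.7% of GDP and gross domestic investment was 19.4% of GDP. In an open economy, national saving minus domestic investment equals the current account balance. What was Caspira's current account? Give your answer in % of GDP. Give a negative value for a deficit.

8.3

CA = S - I = 27.7 - 19.4 = 8.3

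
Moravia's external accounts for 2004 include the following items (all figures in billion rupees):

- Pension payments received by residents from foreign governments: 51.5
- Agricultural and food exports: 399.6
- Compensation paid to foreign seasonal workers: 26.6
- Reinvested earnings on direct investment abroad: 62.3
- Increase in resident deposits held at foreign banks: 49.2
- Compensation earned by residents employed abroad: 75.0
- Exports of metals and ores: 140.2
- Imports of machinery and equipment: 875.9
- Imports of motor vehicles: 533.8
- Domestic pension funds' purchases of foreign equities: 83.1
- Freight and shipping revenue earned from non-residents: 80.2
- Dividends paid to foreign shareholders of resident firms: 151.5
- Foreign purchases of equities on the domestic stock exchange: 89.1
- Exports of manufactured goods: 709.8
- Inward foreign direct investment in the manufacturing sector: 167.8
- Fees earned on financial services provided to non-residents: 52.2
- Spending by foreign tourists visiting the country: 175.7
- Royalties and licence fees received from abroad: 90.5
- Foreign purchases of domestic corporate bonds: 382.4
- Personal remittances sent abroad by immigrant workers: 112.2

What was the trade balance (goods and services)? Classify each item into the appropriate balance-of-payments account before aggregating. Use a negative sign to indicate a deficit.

Goods: -533.8 + 709.8 - 875.9 + 399.6 + 140.2 = -160.1
Services: 90.5 + 175.7 + 80.2 + 52.2 = 398.6
Trade balance = -160.1 + 398.6 = 238.5
(Excluded from the trade balance — secondary income: pension payments received by residents from foreign governments 51.5, personal remittances sent abroad by immigrant workers 112.2; primary income: compensation paid to foreign seasonal workers 26.6, reinvested earnings on direct investment abroad 62.3, compensation earned by residents employed abroad 75.0, dividends paid to foreign shareholders of resident firms 151.5; financial account: increase in resident deposits held at foreign banks 49.2, domestic pension funds' purchases of foreign equities 83.1, foreign purchases of equities on the domestic stock exchange 89.1, inward foreign direct investment in the manufacturing sector 167.8, foreign purchases of domestic corporate bonds 382.4.)

238.5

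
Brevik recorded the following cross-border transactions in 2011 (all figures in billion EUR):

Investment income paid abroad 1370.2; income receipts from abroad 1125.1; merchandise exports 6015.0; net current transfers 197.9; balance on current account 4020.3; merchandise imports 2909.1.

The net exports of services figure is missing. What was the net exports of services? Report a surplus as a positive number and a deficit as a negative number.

Current account = goods balance + services balance + net primary income + net secondary income
Sum of the known components = 3058.7
Net exports of services = CA - (known components) = 4020.3 - 3058.7 = 961.6

961.6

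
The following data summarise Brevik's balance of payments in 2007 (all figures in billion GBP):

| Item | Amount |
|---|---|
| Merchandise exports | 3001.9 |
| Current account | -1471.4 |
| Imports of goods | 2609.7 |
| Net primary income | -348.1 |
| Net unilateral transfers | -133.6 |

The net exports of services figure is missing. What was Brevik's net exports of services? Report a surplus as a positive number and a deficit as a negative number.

-1381.9

Current account = goods balance + services balance + net primary income + net secondary income
Sum of the known components = -89.5
Net exports of services = CA - (known components) = -1471.4 - (-89.5) = -1381.9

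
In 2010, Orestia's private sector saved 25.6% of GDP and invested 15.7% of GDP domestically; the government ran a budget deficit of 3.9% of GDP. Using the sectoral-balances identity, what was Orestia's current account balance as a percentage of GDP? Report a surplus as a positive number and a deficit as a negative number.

6.0

By the sectoral-balances identity, CA = (S_private - I) + (T - G).
Private balance = 25.6 - 15.7 = 9.9
Government balance (T - G) = -3.9
CA = 9.9 + (-3.9) = 6.0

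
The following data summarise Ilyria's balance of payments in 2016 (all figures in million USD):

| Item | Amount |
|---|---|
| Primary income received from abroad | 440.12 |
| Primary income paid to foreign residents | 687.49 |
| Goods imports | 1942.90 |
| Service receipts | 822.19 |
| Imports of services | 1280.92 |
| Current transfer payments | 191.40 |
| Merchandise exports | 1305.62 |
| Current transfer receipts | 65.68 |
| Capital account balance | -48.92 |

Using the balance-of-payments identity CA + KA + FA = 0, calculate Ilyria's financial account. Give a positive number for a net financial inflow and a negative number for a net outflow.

1518.02

Goods balance = 1305.62 - 1942.90 = -637.28
Services balance = 822.19 - 1280.92 = -458.73
Trade balance (goods + services) = -637.28 + (-458.73) = -1096.01
Net primary income = 440.12 - 687.49 = -247.37
Net secondary income = 65.68 - 191.40 = -125.72
Current account = -1096.01 + (-247.37) + (-125.72) = -1469.10
Financial account = -(-1469.10 + (-48.92)) = 1518.02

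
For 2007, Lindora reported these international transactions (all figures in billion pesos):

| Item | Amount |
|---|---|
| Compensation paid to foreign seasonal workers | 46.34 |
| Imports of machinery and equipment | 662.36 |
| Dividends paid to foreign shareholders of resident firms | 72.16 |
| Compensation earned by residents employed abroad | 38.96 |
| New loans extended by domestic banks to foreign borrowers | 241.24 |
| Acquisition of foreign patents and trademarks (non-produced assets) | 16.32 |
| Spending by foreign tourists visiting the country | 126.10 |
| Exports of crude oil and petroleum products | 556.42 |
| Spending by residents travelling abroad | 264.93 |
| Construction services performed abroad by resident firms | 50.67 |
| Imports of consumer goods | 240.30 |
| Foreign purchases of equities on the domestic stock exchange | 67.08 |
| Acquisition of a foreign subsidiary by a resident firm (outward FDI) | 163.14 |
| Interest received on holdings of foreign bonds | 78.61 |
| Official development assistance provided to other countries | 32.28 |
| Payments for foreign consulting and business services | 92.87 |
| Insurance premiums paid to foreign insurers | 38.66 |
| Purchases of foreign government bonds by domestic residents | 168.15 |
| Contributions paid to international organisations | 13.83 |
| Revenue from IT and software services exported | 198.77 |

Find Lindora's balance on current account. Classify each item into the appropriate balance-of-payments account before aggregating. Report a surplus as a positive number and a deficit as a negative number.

Goods: -662.36 + 556.42 - 240.30 = -346.24
Services: 126.10 - 38.66 - 264.93 - 92.87 + 50.67 + 198.77 = -20.92
Primary income: 78.61 + 38.96 - 72.16 - 46.34 = -0.93
Secondary income: -32.28 - 13.83 = -46.11
Current account = (-346.24) + (-20.92) + (-0.93) + (-46.11) = -414.20
(Excluded from the current account — financial account: new loans extended by domestic banks to foreign borrowers 241.24, foreign purchases of equities on the domestic stock exchange 67.08, acquisition of a foreign subsidiary by a resident firm (outward FDI) 163.14, purchases of foreign government bonds by domestic residents 168.15; capital account: acquisition of foreign patents and trademarks (non-produced assets) 16.32.)

-414.20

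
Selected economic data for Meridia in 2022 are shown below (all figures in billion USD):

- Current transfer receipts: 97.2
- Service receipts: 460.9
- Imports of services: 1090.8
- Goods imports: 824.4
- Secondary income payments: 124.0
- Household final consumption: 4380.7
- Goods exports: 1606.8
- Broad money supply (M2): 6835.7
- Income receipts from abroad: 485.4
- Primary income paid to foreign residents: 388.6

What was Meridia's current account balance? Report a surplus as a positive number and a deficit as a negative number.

222.5

Goods balance = 1606.8 - 824.4 = 782.4
Services balance = 460.9 - 1090.8 = -629.9
Trade balance (goods + services) = 782.4 + (-629.9) = 152.5
Net primary income = 485.4 - 388.6 = 96.8
Net secondary income = 97.2 - 124.0 = -26.8
Current account = 152.5 + 96.8 + (-26.8) = 222.5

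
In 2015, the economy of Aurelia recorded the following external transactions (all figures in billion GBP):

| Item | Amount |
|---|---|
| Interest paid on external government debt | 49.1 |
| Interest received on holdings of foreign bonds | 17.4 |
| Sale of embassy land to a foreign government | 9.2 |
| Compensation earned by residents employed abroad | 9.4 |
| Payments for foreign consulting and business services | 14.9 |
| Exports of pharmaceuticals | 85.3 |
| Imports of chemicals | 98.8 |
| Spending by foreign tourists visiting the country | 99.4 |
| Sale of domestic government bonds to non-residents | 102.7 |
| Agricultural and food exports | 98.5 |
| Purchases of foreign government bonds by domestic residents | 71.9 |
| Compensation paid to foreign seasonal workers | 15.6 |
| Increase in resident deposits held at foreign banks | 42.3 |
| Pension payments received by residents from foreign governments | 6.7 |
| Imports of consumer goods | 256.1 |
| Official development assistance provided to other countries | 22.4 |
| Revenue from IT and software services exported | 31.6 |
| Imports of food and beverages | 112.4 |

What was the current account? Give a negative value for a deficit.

Goods: -112.4 + 98.5 - 256.1 + 85.3 - 98.8 = -283.5
Services: -14.9 + 31.6 + 99.4 = 116.1
Primary income: -49.1 - 15.6 + 9.4 + 17.4 = -37.9
Secondary income: 6.7 - 22.4 = -15.7
Current account = (-283.5) + 116.1 + (-37.9) + (-15.7) = -221.0
(Excluded from the current account — capital account: sale of embassy land to a foreign government 9.2; financial account: sale of domestic government bonds to non-residents 102.7, purchases of foreign government bonds by domestic residents 71.9, increase in resident deposits held at foreign banks 42.3.)

-221.0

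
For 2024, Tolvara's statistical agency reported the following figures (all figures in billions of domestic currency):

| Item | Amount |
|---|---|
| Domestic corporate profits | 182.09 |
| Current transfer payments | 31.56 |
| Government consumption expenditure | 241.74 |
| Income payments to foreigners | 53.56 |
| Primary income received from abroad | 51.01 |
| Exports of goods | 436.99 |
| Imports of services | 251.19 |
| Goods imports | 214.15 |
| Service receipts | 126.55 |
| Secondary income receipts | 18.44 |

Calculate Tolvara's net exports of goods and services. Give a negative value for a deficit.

Goods balance = 436.99 - 214.15 = 222.84
Services balance = 126.55 - 251.19 = -124.64
Trade balance (goods + services) = 222.84 + (-124.64) = 98.20

98.20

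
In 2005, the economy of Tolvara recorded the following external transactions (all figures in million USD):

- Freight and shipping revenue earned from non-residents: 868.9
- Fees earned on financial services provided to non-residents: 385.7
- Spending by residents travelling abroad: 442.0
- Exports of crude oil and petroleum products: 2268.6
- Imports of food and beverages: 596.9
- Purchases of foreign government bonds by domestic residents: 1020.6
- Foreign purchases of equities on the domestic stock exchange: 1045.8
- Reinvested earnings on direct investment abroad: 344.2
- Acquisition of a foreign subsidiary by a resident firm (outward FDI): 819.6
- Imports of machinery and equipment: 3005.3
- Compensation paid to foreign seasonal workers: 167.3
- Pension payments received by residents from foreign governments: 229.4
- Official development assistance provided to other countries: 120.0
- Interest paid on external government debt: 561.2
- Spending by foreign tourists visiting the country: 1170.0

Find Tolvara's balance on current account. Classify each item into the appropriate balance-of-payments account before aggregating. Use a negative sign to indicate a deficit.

Goods: -596.9 - 3005.3 + 2268.6 = -1333.6
Services: 385.7 - 442.0 + 1170.0 + 868.9 = 1982.6
Primary income: 344.2 - 167.3 - 561.2 = -384.3
Secondary income: 229.4 - 120.0 = 109.4
Current account = (-1333.6) + 1982.6 + (-384.3) + 109.4 = 374.1
(Excluded from the current account — financial account: purchases of foreign government bonds by domestic residents 1020.6, foreign purchases of equities on the domestic stock exchange 1045.8, acquisition of a foreign subsidiary by a resident firm (outward FDI) 819.6.)

374.1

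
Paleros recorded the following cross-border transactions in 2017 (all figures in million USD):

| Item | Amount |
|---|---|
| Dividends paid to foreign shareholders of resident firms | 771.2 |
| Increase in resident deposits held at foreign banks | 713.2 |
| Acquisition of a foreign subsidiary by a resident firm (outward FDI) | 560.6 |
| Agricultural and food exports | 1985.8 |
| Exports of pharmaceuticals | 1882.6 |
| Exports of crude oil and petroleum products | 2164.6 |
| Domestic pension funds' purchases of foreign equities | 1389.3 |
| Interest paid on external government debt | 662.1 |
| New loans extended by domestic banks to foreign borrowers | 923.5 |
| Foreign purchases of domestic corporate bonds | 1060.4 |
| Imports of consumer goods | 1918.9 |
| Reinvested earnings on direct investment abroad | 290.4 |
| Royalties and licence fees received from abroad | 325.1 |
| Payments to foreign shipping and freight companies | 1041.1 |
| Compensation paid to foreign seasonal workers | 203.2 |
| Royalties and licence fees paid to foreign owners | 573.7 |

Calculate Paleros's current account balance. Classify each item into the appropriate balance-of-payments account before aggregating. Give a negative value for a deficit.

Goods: 2164.6 + 1985.8 + 1882.6 - 1918.9 = 4114.1
Services: -573.7 + 325.1 - 1041.1 = -1289.7
Primary income: -662.1 + 290.4 - 771.2 - 203.2 = -1346.1
Current account = 4114.1 + (-1289.7) + (-1346.1) = 1478.3
(Excluded from the current account — financial account: increase in resident deposits held at foreign banks 713.2, acquisition of a foreign subsidiary by a resident firm (outward FDI) 560.6, domestic pension funds' purchases of foreign equities 1389.3, new loans extended by domestic banks to foreign borrowers 923.5, foreign purchases of domestic corporate bonds 1060.4.)

1478.3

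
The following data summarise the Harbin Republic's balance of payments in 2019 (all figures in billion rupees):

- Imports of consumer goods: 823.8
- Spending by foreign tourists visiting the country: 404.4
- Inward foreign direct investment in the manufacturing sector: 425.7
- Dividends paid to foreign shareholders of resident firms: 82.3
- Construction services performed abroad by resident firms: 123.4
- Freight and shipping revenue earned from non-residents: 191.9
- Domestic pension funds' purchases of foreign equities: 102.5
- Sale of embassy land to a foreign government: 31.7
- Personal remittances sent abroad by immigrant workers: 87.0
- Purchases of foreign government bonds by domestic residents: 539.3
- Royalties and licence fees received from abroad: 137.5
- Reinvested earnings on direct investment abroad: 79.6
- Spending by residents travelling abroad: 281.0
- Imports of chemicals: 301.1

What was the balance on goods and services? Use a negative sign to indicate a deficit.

Goods: -823.8 - 301.1 = -1124.9
Services: 137.5 + 404.4 - 281.0 + 191.9 + 123.4 = 576.2
Trade balance = -1124.9 + 576.2 = -548.7
(Excluded from the trade balance — financial account: inward foreign direct investment in the manufacturing sector 425.7, domestic pension funds' purchases of foreign equities 102.5, purchases of foreign government bonds by domestic residents 539.3; primary income: dividends paid to foreign shareholders of resident firms 82.3, reinvested earnings on direct investment abroad 79.6; capital account: sale of embassy land to a foreign government 31.7; secondary income: personal remittances sent abroad by immigrant workers 87.0.)

-548.7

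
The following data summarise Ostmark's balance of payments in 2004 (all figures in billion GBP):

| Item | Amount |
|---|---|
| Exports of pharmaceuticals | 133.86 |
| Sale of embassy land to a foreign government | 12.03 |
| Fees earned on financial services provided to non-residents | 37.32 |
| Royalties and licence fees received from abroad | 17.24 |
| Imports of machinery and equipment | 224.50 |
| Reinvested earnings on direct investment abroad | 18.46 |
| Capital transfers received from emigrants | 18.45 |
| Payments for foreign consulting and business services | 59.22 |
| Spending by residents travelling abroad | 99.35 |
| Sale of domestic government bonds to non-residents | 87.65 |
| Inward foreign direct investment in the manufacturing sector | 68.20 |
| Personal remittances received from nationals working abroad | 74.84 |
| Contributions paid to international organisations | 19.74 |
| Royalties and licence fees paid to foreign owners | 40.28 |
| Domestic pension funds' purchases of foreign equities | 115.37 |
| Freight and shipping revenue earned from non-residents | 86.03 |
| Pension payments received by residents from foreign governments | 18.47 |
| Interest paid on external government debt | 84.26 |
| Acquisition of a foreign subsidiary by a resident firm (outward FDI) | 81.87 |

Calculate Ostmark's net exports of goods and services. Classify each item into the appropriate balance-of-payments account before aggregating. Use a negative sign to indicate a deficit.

-148.90

Goods: 133.86 - 224.50 = -90.64
Services: 17.24 + 37.32 - 40.28 - 59.22 - 99.35 + 86.03 = -58.26
Trade balance = -90.64 + (-58.26) = -148.90
(Excluded from the trade balance — capital account: sale of embassy land to a foreign government 12.03, capital transfers received from emigrants 18.45; primary income: reinvested earnings on direct investment abroad 18.46, interest paid on external government debt 84.26; financial account: sale of domestic government bonds to non-residents 87.65, inward foreign direct investment in the manufacturing sector 68.20, domestic pension funds' purchases of foreign equities 115.37, acquisition of a foreign subsidiary by a resident firm (outward FDI) 81.87; secondary income: personal remittances received from nationals working abroad 74.84, contributions paid to international organisations 19.74, pension payments received by residents from foreign governments 18.47.)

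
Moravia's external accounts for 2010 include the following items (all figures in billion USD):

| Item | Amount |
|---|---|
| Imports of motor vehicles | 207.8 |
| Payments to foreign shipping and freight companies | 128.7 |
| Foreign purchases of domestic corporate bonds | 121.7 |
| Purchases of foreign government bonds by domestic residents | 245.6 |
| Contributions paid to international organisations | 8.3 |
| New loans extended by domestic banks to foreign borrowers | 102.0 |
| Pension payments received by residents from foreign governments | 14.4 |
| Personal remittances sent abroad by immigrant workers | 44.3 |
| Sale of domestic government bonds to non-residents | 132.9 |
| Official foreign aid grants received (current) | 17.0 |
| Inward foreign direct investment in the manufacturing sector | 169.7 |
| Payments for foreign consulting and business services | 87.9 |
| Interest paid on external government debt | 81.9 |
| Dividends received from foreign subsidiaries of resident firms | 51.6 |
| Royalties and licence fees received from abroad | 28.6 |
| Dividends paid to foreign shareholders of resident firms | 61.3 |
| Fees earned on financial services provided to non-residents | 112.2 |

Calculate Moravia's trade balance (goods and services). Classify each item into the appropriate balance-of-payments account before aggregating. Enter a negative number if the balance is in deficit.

Goods: -207.8
Services: 112.2 + 28.6 - 128.7 - 87.9 = -75.8
Trade balance = -207.8 + (-75.8) = -283.6
(Excluded from the trade balance — financial account: foreign purchases of domestic corporate bonds 121.7, purchases of foreign government bonds by domestic residents 245.6, new loans extended by domestic banks to foreign borrowers 102.0, sale of domestic government bonds to non-residents 132.9, inward foreign direct investment in the manufacturing sector 169.7; secondary income: contributions paid to international organisations 8.3, pension payments received by residents from foreign governments 14.4, personal remittances sent abroad by immigrant workers 44.3, official foreign aid grants received (current) 17.0; primary income: interest paid on external government debt 81.9, dividends received from foreign subsidiaries of resident firms 51.6, dividends paid to foreign shareholders of resident firms 61.3.)

-283.6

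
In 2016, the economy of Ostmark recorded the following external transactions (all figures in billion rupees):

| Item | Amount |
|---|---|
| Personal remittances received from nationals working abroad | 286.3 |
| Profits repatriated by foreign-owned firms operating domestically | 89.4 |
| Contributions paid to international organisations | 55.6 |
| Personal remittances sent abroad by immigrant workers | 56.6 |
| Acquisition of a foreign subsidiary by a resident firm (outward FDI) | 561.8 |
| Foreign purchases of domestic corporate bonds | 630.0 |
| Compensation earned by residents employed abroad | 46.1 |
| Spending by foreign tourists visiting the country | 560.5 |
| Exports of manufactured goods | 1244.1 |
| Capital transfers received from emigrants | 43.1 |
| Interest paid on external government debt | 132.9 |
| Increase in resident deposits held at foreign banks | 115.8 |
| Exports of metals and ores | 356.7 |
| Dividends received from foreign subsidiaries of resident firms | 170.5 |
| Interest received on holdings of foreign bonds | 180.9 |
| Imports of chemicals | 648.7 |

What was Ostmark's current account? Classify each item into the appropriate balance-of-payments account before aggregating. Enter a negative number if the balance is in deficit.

Goods: 1244.1 + 356.7 - 648.7 = 952.1
Services: 560.5
Primary income: 170.5 - 132.9 + 180.9 + 46.1 - 89.4 = 175.2
Secondary income: 286.3 - 55.6 - 56.6 = 174.1
Current account = 952.1 + 560.5 + 175.2 + 174.1 = 1861.9
(Excluded from the current account — financial account: acquisition of a foreign subsidiary by a resident firm (outward FDI) 561.8, foreign purchases of domestic corporate bonds 630.0, increase in resident deposits held at foreign banks 115.8; capital account: capital transfers received from emigrants 43.1.)

1861.9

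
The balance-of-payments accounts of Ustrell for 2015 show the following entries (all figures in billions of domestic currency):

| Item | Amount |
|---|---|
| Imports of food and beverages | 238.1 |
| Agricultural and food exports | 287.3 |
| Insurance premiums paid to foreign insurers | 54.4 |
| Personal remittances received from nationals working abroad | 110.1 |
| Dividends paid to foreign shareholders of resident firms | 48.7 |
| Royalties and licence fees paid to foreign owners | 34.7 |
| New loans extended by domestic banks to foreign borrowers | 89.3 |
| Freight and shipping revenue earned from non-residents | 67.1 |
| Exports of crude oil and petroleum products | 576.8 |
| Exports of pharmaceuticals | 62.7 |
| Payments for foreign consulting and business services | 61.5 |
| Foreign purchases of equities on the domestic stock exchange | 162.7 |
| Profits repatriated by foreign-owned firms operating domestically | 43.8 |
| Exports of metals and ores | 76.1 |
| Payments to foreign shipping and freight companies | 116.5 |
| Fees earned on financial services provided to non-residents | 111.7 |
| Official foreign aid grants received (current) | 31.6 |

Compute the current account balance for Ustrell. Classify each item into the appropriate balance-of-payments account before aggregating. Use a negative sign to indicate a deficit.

725.7

Goods: -238.1 + 576.8 + 76.1 + 62.7 + 287.3 = 764.8
Services: -116.5 - 34.7 + 111.7 - 61.5 - 54.4 + 67.1 = -88.3
Primary income: -43.8 - 48.7 = -92.5
Secondary income: 31.6 + 110.1 = 141.7
Current account = 764.8 + (-88.3) + (-92.5) + 141.7 = 725.7
(Excluded from the current account — financial account: new loans extended by domestic banks to foreign borrowers 89.3, foreign purchases of equities on the domestic stock exchange 162.7.)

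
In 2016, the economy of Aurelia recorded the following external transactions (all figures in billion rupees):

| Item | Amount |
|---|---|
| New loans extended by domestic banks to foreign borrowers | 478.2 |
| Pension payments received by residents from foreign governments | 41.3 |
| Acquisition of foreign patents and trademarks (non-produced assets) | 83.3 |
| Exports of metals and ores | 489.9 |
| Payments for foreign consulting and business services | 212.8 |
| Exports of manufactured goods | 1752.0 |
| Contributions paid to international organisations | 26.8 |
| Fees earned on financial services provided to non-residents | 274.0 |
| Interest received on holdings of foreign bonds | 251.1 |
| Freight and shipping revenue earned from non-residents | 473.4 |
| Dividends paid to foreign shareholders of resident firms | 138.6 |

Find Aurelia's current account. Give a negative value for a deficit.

Goods: 489.9 + 1752.0 = 2241.9
Services: 473.4 - 212.8 + 274.0 = 534.6
Primary income: -138.6 + 251.1 = 112.5
Secondary income: -26.8 + 41.3 = 14.5
Current account = 2241.9 + 534.6 + 112.5 + 14.5 = 2903.5
(Excluded from the current account — financial account: new loans extended by domestic banks to foreign borrowers 478.2; capital account: acquisition of foreign patents and trademarks (non-produced assets) 83.3.)

2903.5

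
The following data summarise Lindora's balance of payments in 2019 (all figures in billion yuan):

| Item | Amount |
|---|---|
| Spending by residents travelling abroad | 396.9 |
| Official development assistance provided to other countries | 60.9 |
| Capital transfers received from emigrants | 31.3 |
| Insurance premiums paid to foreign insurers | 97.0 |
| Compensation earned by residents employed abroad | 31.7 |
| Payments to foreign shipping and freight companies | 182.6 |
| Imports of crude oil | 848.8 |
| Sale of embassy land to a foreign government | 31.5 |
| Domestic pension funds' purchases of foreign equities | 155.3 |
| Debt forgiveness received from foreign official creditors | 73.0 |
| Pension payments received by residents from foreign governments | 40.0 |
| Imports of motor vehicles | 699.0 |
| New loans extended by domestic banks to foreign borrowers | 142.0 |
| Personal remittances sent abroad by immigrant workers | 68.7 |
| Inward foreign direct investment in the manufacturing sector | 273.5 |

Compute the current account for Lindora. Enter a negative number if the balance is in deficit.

Goods: -699.0 - 848.8 = -1547.8
Services: -396.9 - 97.0 - 182.6 = -676.5
Primary income: 31.7
Secondary income: -60.9 + 40.0 - 68.7 = -89.6
Current account = (-1547.8) + (-676.5) + 31.7 + (-89.6) = -2282.2
(Excluded from the current account — capital account: capital transfers received from emigrants 31.3, sale of embassy land to a foreign government 31.5, debt forgiveness received from foreign official creditors 73.0; financial account: domestic pension funds' purchases of foreign equities 155.3, new loans extended by domestic banks to foreign borrowers 142.0, inward foreign direct investment in the manufacturing sector 273.5.)

-2282.2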